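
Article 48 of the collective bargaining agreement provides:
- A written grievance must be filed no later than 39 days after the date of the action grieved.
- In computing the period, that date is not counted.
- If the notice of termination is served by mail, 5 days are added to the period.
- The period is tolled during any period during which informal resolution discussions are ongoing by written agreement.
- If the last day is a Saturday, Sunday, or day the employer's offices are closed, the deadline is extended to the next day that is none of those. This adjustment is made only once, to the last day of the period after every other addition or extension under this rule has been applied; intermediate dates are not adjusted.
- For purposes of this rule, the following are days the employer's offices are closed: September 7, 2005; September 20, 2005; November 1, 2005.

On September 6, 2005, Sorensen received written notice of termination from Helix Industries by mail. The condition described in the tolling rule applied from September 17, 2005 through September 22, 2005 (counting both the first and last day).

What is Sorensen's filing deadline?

October 26, 2005

39 days after September 6, 2005 is October 15, 2005.
Service was by mail, adding 5 days: October 15, 2005 + 5 days = October 20, 2005.
From September 17, 2005 through September 22, 2005 inclusive is 6 days; tolling adds 6 days: October 20, 2005 + 6 days = October 26, 2005.
October 26, 2005 is a Wednesday and not a day the employer's offices are closed, so no extension applies.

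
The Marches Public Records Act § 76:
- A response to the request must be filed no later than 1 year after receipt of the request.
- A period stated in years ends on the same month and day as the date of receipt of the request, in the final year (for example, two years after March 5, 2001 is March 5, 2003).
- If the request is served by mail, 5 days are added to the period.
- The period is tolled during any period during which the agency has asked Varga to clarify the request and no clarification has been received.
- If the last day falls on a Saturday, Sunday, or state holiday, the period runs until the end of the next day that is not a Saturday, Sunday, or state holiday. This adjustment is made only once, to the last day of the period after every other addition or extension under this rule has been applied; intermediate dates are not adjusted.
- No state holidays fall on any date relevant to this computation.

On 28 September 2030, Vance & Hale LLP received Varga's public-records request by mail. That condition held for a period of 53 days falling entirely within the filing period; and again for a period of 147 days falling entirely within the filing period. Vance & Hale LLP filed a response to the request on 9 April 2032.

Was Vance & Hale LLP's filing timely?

1 year after 28 September 2030 is September 28, 2031.
Service was by mail, adding 5 days: September 28, 2031 + 5 days = October 3, 2031.
Tolling adds 53 days: October 3, 2031 + 53 days = November 25, 2031.
Tolling adds 147 days: November 25, 2031 + 147 days = April 20, 2032.
April 20, 2032 is a Tuesday and not a state holiday, so no extension applies.
The deadline is April 20, 2032; the filing on April 9, 2032 is on or before that date.

Yes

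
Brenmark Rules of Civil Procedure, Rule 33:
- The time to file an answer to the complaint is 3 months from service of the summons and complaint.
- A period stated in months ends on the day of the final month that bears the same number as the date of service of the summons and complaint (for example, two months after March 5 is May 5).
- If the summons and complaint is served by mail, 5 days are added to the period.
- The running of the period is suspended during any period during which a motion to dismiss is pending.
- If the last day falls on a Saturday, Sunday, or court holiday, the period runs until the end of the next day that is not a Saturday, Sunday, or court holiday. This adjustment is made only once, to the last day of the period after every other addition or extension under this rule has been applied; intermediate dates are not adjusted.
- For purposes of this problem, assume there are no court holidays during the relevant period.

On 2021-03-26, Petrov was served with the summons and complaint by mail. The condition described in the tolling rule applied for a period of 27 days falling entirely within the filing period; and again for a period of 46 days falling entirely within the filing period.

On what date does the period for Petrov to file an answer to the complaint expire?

September 13, 2021

3 months after 2021-03-26 is June 26, 2021.
Service was by mail, adding 5 days: June 26, 2021 + 5 days = July 1, 2021.
Tolling adds 27 days: July 1, 2021 + 27 days = July 28, 2021.
Tolling adds 46 days: July 28, 2021 + 46 days = September 12, 2021.
September 12, 2021 is Sunday. The next qualifying day is September 13, 2021.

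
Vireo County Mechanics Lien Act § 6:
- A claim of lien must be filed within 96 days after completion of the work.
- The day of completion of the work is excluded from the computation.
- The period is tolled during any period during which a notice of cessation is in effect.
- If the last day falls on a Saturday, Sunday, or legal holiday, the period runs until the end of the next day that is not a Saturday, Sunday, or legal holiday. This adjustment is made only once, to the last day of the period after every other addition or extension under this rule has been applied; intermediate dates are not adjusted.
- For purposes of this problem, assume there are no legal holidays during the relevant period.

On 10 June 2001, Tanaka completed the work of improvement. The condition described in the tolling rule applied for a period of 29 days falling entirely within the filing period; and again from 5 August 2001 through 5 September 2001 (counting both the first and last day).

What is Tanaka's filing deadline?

96 days after 10 June 2001 is September 14, 2001.
Tolling adds 29 days: September 14, 2001 + 29 days = October 13, 2001.
From August 5, 2001 through September 5, 2001 inclusive is 32 days; tolling adds 32 days: October 13, 2001 + 32 days = November 14, 2001.
November 14, 2001 is a Wednesday and not a legal holiday, so no extension applies.

November 14, 2001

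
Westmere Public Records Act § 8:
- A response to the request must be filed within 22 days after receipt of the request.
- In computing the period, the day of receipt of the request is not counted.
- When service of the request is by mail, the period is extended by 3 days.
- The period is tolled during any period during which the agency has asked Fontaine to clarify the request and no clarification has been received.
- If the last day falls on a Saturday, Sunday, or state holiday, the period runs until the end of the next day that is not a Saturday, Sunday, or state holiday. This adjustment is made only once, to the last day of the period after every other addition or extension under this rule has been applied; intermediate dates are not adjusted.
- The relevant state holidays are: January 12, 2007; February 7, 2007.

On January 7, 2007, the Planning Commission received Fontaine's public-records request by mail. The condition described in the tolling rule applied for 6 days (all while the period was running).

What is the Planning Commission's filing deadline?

22 days after January 7, 2007 is January 29, 2007.
Service was by mail, adding 3 days: January 29, 2007 + 3 days = February 1, 2007.
Tolling adds 6 days: February 1, 2007 + 6 days = February 7, 2007.
February 7, 2007 is a listed holiday. The next qualifying day is February 8, 2007.

February 8, 2007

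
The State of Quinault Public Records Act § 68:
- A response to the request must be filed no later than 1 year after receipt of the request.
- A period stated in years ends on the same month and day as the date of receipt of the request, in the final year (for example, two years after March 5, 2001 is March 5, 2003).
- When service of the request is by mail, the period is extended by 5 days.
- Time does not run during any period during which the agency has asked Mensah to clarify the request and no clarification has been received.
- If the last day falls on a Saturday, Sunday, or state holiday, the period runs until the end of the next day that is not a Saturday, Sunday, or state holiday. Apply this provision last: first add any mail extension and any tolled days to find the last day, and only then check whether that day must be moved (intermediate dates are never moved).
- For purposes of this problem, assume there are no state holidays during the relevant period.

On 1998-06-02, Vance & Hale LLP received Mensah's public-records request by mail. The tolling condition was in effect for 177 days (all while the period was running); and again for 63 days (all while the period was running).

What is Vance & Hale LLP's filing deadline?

February 2, 2000

1 year after 1998-06-02 is June 2, 1999.
Service was by mail, adding 5 days: June 2, 1999 + 5 days = June 7, 1999.
Tolling adds 177 days: June 7, 1999 + 177 days = December 1, 1999.
Tolling adds 63 days: December 1, 1999 + 63 days = February 2, 2000.
February 2, 2000 is a Wednesday and not a state holiday, so no extension applies.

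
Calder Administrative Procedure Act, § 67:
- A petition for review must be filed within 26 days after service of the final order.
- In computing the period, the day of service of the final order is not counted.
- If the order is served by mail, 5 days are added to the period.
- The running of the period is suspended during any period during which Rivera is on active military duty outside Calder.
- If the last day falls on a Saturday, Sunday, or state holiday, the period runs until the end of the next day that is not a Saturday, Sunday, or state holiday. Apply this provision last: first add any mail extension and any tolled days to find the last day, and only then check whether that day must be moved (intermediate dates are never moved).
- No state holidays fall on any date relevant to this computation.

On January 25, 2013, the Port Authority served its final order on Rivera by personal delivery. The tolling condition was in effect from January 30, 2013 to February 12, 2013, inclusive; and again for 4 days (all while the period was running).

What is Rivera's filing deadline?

March 11, 2013

26 days after January 25, 2013 is February 20, 2013.
Service was not by mail, so no mail extension applies.
From January 30, 2013 through February 12, 2013 inclusive is 14 days; tolling adds 14 days: February 20, 2013 + 14 days = March 6, 2013.
Tolling adds 4 days: March 6, 2013 + 4 days = March 10, 2013.
March 10, 2013 is Sunday. The next qualifying day is March 11, 2013.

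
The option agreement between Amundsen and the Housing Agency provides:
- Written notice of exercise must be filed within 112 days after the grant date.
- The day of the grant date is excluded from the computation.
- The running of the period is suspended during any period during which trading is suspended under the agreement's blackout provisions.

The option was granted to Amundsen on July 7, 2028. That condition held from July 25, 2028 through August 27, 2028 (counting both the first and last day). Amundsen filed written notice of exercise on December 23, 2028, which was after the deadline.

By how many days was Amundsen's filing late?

23 days

112 days after July 7, 2028 is October 27, 2028.
From July 25, 2028 through August 27, 2028 inclusive is 34 days; tolling adds 34 days: October 27, 2028 + 34 days = November 30, 2028.
The deadline is November 30, 2028; from November 30, 2028 to December 23, 2028 is 23 days.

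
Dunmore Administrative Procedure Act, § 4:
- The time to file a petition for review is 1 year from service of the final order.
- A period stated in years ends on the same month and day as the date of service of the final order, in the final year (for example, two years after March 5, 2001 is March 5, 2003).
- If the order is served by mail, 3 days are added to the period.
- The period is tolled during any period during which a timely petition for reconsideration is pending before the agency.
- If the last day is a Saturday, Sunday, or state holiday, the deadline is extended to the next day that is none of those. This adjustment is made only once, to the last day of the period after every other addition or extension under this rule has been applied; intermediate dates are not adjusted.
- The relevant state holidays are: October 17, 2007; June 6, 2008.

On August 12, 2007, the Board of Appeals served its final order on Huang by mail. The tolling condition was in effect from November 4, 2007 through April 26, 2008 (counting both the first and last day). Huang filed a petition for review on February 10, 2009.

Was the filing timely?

1 year after August 12, 2007 is August 12, 2008.
Service was by mail, adding 3 days: August 12, 2008 + 3 days = August 15, 2008.
From November 4, 2007 through April 26, 2008 inclusive is 175 days; tolling adds 175 days: August 15, 2008 + 175 days = February 6, 2009.
February 6, 2009 is a Friday and not a state holiday, so no extension applies.
The deadline is February 6, 2009; the filing on February 10, 2009 is after that date.

No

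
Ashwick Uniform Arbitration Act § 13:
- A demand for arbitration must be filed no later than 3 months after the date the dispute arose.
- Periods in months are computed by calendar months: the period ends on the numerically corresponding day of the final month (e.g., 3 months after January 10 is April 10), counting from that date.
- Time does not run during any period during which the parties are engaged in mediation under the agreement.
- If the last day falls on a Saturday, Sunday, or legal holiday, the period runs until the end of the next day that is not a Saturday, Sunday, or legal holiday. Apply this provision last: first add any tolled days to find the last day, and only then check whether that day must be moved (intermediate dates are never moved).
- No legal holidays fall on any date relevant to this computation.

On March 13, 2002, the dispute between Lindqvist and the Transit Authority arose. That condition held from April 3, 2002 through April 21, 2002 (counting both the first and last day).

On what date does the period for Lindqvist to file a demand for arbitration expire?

July 2, 2002

3 months after March 13, 2002 is June 13, 2002.
From April 3, 2002 through April 21, 2002 inclusive is 19 days; tolling adds 19 days: June 13, 2002 + 19 days = July 2, 2002.
July 2, 2002 is a Tuesday and not a legal holiday, so no extension applies.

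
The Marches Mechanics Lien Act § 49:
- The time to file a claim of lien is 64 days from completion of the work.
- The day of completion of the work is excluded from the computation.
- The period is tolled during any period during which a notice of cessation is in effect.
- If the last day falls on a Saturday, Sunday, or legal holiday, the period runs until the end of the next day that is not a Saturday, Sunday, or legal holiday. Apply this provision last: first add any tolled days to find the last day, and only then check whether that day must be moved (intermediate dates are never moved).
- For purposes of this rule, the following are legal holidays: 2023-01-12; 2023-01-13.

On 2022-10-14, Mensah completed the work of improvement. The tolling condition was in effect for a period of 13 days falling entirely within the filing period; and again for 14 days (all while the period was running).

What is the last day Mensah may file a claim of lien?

64 days after 2022-10-14 is December 17, 2022.
Tolling adds 13 days: December 17, 2022 + 13 days = December 30, 2022.
Tolling adds 14 days: December 30, 2022 + 14 days = January 13, 2023.
January 13, 2023 is a listed holiday; January 14, 2023 is Saturday; January 15, 2023 is Sunday. The next qualifying day is January 16, 2023.

January 16, 2023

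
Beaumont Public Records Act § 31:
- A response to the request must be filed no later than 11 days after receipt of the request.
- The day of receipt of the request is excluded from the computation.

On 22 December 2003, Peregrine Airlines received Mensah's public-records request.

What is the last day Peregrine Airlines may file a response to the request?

January 2, 2004

11 days after 22 December 2003 is January 2, 2004.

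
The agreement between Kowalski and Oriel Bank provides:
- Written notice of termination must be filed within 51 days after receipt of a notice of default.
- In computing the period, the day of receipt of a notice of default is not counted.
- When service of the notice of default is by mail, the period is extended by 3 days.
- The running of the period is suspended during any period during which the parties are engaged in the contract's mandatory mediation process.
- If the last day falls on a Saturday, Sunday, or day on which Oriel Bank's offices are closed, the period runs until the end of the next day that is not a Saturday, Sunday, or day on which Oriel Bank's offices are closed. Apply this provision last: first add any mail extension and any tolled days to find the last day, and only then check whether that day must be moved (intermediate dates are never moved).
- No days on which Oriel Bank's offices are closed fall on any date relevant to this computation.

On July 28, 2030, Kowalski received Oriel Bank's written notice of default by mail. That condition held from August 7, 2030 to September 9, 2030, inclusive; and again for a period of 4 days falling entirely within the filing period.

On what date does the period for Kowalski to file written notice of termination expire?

October 28, 2030

51 days after July 28, 2030 is September 17, 2030.
Service was by mail, adding 3 days: September 17, 2030 + 3 days = September 20, 2030.
From August 7, 2030 through September 9, 2030 inclusive is 34 days; tolling adds 34 days: September 20, 2030 + 34 days = October 24, 2030.
Tolling adds 4 days: October 24, 2030 + 4 days = October 28, 2030.
October 28, 2030 is a Monday and not a day on which Oriel Bank's offices are closed, so no extension applies.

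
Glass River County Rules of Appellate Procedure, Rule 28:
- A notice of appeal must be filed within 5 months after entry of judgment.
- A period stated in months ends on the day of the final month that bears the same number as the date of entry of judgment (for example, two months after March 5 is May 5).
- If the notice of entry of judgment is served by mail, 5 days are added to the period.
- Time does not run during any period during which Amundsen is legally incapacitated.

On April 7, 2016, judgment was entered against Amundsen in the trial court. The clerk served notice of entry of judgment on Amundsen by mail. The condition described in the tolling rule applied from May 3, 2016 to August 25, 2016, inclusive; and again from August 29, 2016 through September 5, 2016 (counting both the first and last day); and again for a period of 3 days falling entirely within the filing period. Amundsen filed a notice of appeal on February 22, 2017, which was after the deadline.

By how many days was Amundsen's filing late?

5 months after April 7, 2016 is September 7, 2016.
Service was by mail, adding 5 days: September 7, 2016 + 5 days = September 12, 2016.
From May 3, 2016 through August 25, 2016 inclusive is 115 days; tolling adds 115 days: September 12, 2016 + 115 days = January 5, 2017.
From August 29, 2016 through September 5, 2016 inclusive is 8 days; tolling adds 8 days: January 5, 2017 + 8 days = January 13, 2017.
Tolling adds 3 days: January 13, 2017 + 3 days = January 16, 2017.
The deadline is January 16, 2017; from January 16, 2017 to February 22, 2017 is 37 days.

37 days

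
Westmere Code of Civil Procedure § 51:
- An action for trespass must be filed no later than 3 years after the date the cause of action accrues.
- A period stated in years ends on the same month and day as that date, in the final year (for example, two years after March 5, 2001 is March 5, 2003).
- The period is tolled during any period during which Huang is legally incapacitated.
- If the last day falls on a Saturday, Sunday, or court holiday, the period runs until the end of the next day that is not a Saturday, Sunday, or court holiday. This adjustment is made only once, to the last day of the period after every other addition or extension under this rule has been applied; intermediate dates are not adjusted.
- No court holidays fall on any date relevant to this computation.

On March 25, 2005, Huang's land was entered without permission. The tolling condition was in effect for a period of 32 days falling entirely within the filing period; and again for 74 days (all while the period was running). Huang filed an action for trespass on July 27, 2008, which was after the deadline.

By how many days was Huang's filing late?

3 years after March 25, 2005 is March 25, 2008.
Tolling adds 32 days: March 25, 2008 + 32 days = April 26, 2008.
Tolling adds 74 days: April 26, 2008 + 74 days = July 9, 2008.
July 9, 2008 is a Wednesday and not a court holiday, so no extension applies.
The deadline is July 9, 2008; from July 9, 2008 to July 27, 2008 is 18 days.

18 days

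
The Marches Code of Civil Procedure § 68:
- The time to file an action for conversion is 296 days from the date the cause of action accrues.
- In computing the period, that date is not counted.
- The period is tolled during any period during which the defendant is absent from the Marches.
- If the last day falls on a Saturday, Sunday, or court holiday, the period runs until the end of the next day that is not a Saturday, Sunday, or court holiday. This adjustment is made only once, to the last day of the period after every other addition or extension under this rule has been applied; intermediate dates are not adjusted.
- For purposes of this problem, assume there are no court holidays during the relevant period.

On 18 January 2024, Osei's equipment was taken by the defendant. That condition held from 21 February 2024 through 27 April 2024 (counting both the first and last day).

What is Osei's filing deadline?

296 days after 18 January 2024 is November 9, 2024.
From February 21, 2024 through April 27, 2024 inclusive is 67 days; tolling adds 67 days: November 9, 2024 + 67 days = January 15, 2025.
January 15, 2025 is a Wednesday and not a court holiday, so no extension applies.

January 15, 2025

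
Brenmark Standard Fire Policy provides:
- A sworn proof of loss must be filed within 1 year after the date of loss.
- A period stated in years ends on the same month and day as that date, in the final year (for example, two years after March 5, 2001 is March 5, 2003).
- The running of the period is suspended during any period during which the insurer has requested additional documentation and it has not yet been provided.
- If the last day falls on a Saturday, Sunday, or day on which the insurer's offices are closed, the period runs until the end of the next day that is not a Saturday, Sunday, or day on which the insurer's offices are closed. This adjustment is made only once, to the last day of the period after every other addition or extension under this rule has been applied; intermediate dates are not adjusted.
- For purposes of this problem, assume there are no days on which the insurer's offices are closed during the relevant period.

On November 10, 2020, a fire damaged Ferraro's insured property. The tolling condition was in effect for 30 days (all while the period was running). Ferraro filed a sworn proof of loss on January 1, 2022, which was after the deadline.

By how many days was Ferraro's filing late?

1 year after November 10, 2020 is November 10, 2021.
Tolling adds 30 days: November 10, 2021 + 30 days = December 10, 2021.
December 10, 2021 is a Friday and not a day on which the insurer's offices are closed, so no extension applies.
The deadline is December 10, 2021; from December 10, 2021 to January 1, 2022 is 22 days.

22 days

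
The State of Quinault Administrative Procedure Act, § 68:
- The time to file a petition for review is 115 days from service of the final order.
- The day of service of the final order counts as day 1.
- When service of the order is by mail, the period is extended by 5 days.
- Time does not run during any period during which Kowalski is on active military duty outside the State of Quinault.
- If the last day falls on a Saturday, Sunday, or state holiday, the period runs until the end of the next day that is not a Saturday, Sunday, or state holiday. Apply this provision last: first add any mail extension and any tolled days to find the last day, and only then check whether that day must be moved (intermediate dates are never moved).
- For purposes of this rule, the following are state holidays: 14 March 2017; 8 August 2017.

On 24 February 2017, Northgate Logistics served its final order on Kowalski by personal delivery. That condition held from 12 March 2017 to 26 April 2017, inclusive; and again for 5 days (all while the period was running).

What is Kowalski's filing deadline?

August 9, 2017

Counting 24 February 2017 as day 1, day 115 is June 18, 2017.
Service was not by mail, so no mail extension applies.
From March 12, 2017 through April 26, 2017 inclusive is 46 days; tolling adds 46 days: June 18, 2017 + 46 days = August 3, 2017.
Tolling adds 5 days: August 3, 2017 + 5 days = August 8, 2017.
August 8, 2017 is a listed holiday. The next qualifying day is August 9, 2017.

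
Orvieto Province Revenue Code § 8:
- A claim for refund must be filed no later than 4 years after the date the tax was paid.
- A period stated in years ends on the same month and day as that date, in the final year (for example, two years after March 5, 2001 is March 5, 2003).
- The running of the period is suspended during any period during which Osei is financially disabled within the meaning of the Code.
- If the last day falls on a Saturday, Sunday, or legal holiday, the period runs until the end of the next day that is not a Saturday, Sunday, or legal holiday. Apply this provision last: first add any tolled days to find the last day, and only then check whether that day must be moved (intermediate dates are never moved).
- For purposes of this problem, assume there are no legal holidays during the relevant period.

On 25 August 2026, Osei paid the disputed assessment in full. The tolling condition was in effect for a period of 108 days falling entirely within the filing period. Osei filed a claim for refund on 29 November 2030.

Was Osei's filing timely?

Yes

4 years after 25 August 2026 is August 25, 2030.
Tolling adds 108 days: August 25, 2030 + 108 days = December 11, 2030.
December 11, 2030 is a Wednesday and not a legal holiday, so no extension applies.
The deadline is December 11, 2030; the filing on November 29, 2030 is on or before that date.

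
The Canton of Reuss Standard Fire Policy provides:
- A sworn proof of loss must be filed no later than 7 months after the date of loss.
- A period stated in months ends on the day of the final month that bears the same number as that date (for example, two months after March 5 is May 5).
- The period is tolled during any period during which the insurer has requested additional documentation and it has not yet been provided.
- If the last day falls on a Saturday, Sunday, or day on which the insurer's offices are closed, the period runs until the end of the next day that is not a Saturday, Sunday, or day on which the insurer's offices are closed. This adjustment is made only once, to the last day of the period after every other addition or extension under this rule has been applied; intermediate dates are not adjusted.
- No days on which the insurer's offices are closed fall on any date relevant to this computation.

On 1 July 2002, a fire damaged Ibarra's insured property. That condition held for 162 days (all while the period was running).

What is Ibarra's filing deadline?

7 months after 1 July 2002 is February 1, 2003.
Tolling adds 162 days: February 1, 2003 + 162 days = July 13, 2003.
July 13, 2003 is Sunday. The next qualifying day is July 14, 2003.

July 14, 2003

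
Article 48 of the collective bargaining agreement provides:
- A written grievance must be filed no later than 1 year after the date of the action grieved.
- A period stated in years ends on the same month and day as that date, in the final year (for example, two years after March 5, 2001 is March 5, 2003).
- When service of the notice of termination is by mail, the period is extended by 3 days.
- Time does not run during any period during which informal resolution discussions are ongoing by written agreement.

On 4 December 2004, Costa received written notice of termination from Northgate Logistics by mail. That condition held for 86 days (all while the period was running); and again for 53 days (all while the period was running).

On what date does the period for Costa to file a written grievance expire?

1 year after 4 December 2004 is December 4, 2005.
Service was by mail, adding 3 days: December 4, 2005 + 3 days = December 7, 2005.
Tolling adds 86 days: December 7, 2005 + 86 days = March 3, 2006.
Tolling adds 53 days: March 3, 2006 + 53 days = April 25, 2006.

April 25, 2006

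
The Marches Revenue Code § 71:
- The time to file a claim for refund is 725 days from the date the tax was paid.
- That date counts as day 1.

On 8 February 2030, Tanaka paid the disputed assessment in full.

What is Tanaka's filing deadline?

Counting 8 February 2030 as day 1, day 725 is February 2, 2032.

February 2, 2032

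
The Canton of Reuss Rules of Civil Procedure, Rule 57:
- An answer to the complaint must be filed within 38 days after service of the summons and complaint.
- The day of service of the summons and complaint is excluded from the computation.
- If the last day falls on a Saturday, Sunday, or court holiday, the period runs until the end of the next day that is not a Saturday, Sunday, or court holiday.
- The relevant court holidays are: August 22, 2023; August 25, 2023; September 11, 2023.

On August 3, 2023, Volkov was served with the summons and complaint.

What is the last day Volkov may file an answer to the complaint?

38 days after August 3, 2023 is September 10, 2023.
September 10, 2023 is Sunday; September 11, 2023 is a listed holiday. The next qualifying day is September 12, 2023.

September 12, 2023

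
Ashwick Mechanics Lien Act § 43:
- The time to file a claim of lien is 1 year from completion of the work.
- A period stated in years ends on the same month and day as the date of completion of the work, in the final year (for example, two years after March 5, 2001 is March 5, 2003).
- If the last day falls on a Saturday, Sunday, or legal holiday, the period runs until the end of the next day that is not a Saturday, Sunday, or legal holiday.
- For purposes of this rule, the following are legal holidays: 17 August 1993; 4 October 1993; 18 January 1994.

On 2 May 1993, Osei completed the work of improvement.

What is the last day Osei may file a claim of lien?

May 2, 1994

1 year after 2 May 1993 is May 2, 1994.
May 2, 1994 is a Monday and not a legal holiday, so no extension applies.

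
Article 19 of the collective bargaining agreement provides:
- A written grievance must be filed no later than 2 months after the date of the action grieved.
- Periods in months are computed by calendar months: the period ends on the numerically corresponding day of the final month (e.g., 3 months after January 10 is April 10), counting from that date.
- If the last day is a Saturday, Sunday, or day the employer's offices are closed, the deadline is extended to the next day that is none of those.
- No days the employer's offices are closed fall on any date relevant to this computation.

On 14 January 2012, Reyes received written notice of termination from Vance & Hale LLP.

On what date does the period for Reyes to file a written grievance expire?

March 14, 2012

2 months after 14 January 2012 is March 14, 2012.
March 14, 2012 is a Wednesday and not a day the employer's offices are closed, so no extension applies.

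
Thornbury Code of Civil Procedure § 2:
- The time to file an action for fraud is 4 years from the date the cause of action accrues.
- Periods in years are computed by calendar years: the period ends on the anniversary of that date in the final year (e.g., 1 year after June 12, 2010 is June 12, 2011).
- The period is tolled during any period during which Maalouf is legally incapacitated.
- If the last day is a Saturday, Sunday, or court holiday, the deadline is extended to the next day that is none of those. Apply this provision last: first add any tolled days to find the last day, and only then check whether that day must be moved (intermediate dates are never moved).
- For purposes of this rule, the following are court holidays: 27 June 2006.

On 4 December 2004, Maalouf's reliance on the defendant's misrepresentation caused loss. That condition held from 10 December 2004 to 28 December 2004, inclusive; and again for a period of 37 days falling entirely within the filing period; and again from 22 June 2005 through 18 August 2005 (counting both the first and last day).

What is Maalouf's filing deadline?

4 years after 4 December 2004 is December 4, 2008.
From December 10, 2004 through December 28, 2004 inclusive is 19 days; tolling adds 19 days: December 4, 2008 + 19 days = December 23, 2008.
Tolling adds 37 days: December 23, 2008 + 37 days = January 29, 2009.
From June 22, 2005 through August 18, 2005 inclusive is 58 days; tolling adds 58 days: January 29, 2009 + 58 days = March 28, 2009.
March 28, 2009 is Saturday; March 29, 2009 is Sunday. The next qualifying day is March 30, 2009.

March 30, 2009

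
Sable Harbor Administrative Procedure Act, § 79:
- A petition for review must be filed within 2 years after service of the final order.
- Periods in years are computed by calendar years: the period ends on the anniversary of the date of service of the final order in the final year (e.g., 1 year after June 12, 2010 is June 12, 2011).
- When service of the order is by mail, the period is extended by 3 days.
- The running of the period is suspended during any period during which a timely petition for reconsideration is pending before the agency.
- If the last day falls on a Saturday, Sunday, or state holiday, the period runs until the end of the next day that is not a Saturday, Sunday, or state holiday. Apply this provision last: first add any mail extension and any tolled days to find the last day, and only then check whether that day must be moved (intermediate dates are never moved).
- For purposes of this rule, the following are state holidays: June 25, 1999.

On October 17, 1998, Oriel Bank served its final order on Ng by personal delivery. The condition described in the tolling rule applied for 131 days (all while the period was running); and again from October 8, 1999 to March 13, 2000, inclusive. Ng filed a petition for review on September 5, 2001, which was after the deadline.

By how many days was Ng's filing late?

2 years after October 17, 1998 is October 17, 2000.
Service was not by mail, so no mail extension applies.
Tolling adds 131 days: October 17, 2000 + 131 days = February 25, 2001.
From October 8, 1999 through March 13, 2000 inclusive is 158 days; tolling adds 158 days: February 25, 2001 + 158 days = August 2, 2001.
August 2, 2001 is a Thursday and not a state holiday, so no extension applies.
The deadline is August 2, 2001; from August 2, 2001 to September 5, 2001 is 34 days.

34 days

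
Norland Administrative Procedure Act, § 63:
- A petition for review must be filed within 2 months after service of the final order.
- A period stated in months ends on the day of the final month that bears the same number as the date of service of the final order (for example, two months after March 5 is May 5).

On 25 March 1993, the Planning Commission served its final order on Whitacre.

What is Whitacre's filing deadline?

May 25, 1993

2 months after 25 March 1993 is May 25, 1993.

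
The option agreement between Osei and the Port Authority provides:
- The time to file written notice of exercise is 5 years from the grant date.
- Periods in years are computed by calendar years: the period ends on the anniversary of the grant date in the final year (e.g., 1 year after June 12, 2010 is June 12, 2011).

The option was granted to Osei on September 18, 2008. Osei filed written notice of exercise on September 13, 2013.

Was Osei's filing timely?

Yes

5 years after September 18, 2008 is September 18, 2013.
The deadline is September 18, 2013; the filing on September 13, 2013 is on or before that date.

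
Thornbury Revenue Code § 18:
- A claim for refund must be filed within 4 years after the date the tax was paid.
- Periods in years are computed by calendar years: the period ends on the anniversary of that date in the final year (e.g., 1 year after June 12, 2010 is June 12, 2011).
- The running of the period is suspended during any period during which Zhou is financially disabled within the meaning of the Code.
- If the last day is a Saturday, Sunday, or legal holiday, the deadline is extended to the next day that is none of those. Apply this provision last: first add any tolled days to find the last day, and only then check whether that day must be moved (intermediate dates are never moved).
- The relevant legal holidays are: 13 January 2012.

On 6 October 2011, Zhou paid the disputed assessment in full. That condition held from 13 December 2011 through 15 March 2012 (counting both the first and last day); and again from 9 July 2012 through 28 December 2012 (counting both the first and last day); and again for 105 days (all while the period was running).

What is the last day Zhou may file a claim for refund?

October 12, 2016

4 years after 6 October 2011 is October 6, 2015.
From December 13, 2011 through March 15, 2012 inclusive is 94 days; tolling adds 94 days: October 6, 2015 + 94 days = January 8, 2016.
From July 9, 2012 through December 28, 2012 inclusive is 173 days; tolling adds 173 days: January 8, 2016 + 173 days = June 29, 2016.
Tolling adds 105 days: June 29, 2016 + 105 days = October 12, 2016.
October 12, 2016 is a Wednesday and not a legal holiday, so no extension applies.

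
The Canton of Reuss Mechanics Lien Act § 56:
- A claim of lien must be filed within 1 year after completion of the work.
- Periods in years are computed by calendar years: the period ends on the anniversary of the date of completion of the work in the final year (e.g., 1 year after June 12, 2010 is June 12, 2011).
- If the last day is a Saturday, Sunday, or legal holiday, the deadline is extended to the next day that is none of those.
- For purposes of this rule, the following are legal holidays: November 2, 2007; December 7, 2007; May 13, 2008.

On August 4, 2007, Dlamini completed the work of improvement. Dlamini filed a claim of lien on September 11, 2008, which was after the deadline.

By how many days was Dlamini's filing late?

38 days

1 year after August 4, 2007 is August 4, 2008.
August 4, 2008 is a Monday and not a legal holiday, so no extension applies.
The deadline is August 4, 2008; from August 4, 2008 to September 11, 2008 is 38 days.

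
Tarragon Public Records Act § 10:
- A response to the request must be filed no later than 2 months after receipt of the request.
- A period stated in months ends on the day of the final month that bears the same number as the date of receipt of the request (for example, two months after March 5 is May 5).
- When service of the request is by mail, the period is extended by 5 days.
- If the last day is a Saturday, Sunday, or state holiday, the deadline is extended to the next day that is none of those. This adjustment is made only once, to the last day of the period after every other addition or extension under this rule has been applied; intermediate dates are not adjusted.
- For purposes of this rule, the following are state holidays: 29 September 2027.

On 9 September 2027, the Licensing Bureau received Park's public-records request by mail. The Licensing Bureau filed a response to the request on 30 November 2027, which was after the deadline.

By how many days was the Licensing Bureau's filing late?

15 days

2 months after 9 September 2027 is November 9, 2027.
Service was by mail, adding 5 days: November 9, 2027 + 5 days = November 14, 2027.
November 14, 2027 is Sunday. The next qualifying day is November 15, 2027.
The deadline is November 15, 2027; from November 15, 2027 to November 30, 2027 is 15 days.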